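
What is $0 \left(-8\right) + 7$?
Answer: $7$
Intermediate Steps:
$0 \left(-8\right) + 7 = 0 + 7 = 7$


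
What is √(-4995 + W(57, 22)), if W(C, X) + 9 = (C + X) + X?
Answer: I*√4903 ≈ 70.021*I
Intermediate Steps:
W(C, X) = -9 + C + 2*X (W(C, X) = -9 + ((C + X) + X) = -9 + (C + 2*X) = -9 + C + 2*X)
√(-4995 + W(57, 22)) = √(-4995 + (-9 + 57 + 2*22)) = √(-4995 + (-9 + 57 + 44)) = √(-4995 + 92) = √(-4903) = I*√4903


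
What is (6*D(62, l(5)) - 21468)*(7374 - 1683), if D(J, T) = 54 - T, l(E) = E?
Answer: -120501234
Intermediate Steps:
(6*D(62, l(5)) - 21468)*(7374 - 1683) = (6*(54 - 1*5) - 21468)*(7374 - 1683) = (6*(54 - 5) - 21468)*5691 = (6*49 - 21468)*5691 = (294 - 21468)*5691 = -21174*5691 = -120501234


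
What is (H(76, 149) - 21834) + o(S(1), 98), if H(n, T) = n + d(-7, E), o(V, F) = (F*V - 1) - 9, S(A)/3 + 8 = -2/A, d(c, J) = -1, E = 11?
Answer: -24709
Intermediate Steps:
S(A) = -24 - 6/A (S(A) = -24 + 3*(-2/A) = -24 - 6/A)
o(V, F) = -10 + F*V (o(V, F) = (-1 + F*V) - 9 = -10 + F*V)
H(n, T) = -1 + n (H(n, T) = n - 1 = -1 + n)
(H(76, 149) - 21834) + o(S(1), 98) = ((-1 + 76) - 21834) + (-10 + 98*(-24 - 6/1)) = (75 - 21834) + (-10 + 98*(-24 - 6*1)) = -21759 + (-10 + 98*(-24 - 6)) = -21759 + (-10 + 98*(-30)) = -21759 + (-10 - 2940) = -21759 - 2950 = -24709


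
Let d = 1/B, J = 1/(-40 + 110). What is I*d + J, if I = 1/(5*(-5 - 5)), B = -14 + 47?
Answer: 79/5775 ≈ 0.013680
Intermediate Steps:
J = 1/70 ≈ 0.014286
B = 33
d = 1/33 ≈ 0.030303
I = -1/50 (I = 1/(5*(-10)) = 1/(-50) = -1/50 ≈ -0.020000)
I*d + J = -1/50*1/33 + 1/70 = -1/1650 + 1/70 = 79/5775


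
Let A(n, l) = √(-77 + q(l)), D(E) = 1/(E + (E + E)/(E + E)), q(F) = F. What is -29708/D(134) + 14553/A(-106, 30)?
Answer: -4010580 - 14553*I*√47/47 ≈ -4.0106e+6 - 2122.8*I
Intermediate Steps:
D(E) = 1/(1 + E) (D(E) = 1/(E + (2*E)/((2*E))) = 1/(E + (2*E)*(1/(2*E))) = 1/(E + 1) = 1/(1 + E))
A(n, l) = √(-77 + l)
-29708/D(134) + 14553/A(-106, 30) = -29708/(1/(1 + 134)) + 14553/(√(-77 + 30)) = -29708/(1/135) + 14553/(√(-47)) = -29708/1/135 + 14553/((I*√47)) = -29708*135 + 14553*(-I*√47/47) = -4010580 - 14553*I*√47/47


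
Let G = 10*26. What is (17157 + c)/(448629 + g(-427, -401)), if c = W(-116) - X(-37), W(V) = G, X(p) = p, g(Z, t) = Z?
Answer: 8727/224101 ≈ 0.038942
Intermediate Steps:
G = 260
W(V) = 260
c = 297 (c = 260 - 1*(-37) = 260 + 37 = 297)
(17157 + c)/(448629 + g(-427, -401)) = (17157 + 297)/(448629 - 427) = 17454/448202 = 17454*(1/448202) = 8727/224101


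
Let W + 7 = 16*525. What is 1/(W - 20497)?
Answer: -1/12104 ≈ -8.2617e-5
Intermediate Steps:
W = 8393 (W = -7 + 16*525 = -7 + 8400 = 8393)
1/(W - 20497) = 1/(8393 - 20497) = 1/(-12104) = -1/12104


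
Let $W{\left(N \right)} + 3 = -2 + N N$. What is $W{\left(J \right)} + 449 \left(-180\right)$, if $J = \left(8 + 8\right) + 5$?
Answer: $-80384$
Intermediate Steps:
$J = 21$ ($J = 16 + 5 = 21$)
$W{\left(N \right)} = -5 + N^{2}$ ($W{\left(N \right)} = -3 + \left(-2 + N N\right) = -3 + \left(-2 + N^{2}\right) = -5 + N^{2}$)
$W{\left(J \right)} + 449 \left(-180\right) = \left(-5 + 21^{2}\right) + 449 \left(-180\right) = \left(-5 + 441\right) - 80820 = 436 - 80820 = -80384$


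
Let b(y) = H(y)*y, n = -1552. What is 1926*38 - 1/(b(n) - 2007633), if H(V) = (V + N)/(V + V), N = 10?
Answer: 146991071953/2008404 ≈ 73188.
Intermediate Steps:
H(V) = (10 + V)/(2*V) (H(V) = (V + 10)/(V + V) = (10 + V)/((2*V)) = (10 + V)*(1/(2*V)) = (10 + V)/(2*V))
b(y) = 5 + y/2 (b(y) = ((10 + y)/(2*y))*y = 5 + y/2)
1926*38 - 1/(b(n) - 2007633) = 1926*38 - 1/((5 + (½)*(-1552)) - 2007633) = 73188 - 1/((5 - 776) - 2007633) = 73188 - 1/(-771 - 2007633) = 73188 - 1/(-2008404) = 73188 - 1*(-1/2008404) = 73188 + 1/2008404 = 146991071953/2008404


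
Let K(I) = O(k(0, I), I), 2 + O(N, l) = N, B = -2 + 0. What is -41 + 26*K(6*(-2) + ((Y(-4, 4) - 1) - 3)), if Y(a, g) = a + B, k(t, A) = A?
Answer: -665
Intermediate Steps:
B = -2
Y(a, g) = -2 + a (Y(a, g) = a - 2 = -2 + a)
O(N, l) = -2 + N
K(I) = -2 + I
-41 + 26*K(6*(-2) + ((Y(-4, 4) - 1) - 3)) = -41 + 26*(-2 + (6*(-2) + (((-2 - 4) - 1) - 3))) = -41 + 26*(-2 + (-12 + ((-6 - 1) - 3))) = -41 + 26*(-2 + (-12 + (-7 - 3))) = -41 + 26*(-2 + (-12 - 10)) = -41 + 26*(-2 - 22) = -41 + 26*(-24) = -41 - 624 = -665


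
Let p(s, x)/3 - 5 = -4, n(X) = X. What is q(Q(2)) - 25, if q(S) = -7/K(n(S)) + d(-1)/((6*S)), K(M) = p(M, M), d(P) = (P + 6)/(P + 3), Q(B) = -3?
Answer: -989/36 ≈ -27.472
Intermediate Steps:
d(P) = (6 + P)/(3 + P)
p(s, x) = 3 (p(s, x) = 15 + 3*(-4) = 15 - 12 = 3)
K(M) = 3
q(S) = -7/3 + 5/(12*S) (q(S) = -7/3 + ((6 - 1)/(3 - 1))/((6*S)) = -7*1/3 + (5/2)*(1/(6*S)) = -7/3 + ((1/2)*5)*(1/(6*S)) = -7/3 + 5*(1/(6*S))/2 = -7/3 + 5/(12*S))
q(Q(2)) - 25 = (1/12)*(5 - 28*(-3))/(-3) - 25 = (1/12)*(-1/3)*(5 + 84) - 25 = (1/12)*(-1/3)*89 - 25 = -89/36 - 25 = -989/36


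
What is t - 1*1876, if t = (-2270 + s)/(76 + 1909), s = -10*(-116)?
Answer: -744994/397 ≈ -1876.6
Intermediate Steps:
s = 1160
t = -222/397 (t = (-2270 + 1160)/(76 + 1909) = -1110/1985 = -1110*1/1985 = -222/397 ≈ -0.55919)
t - 1*1876 = -222/397 - 1*1876 = -222/397 - 1876 = -744994/397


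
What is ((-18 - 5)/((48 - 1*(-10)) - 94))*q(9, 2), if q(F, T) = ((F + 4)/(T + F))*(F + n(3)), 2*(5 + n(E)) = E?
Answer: 299/72 ≈ 4.1528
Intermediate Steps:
n(E) = -5 + E/2
q(F, T) = (4 + F)*(-7/2 + F)/(F + T) (q(F, T) = ((F + 4)/(T + F))*(F + (-5 + (½)*3)) = ((4 + F)/(F + T))*(F + (-5 + 3/2)) = ((4 + F)/(F + T))*(F - 7/2) = ((4 + F)/(F + T))*(-7/2 + F) = (4 + F)*(-7/2 + F)/(F + T))
((-18 - 5)/((48 - 1*(-10)) - 94))*q(9, 2) = ((-18 - 5)/((48 - 1*(-10)) - 94))*((-14 + 9² + (½)*9)/(9 + 2)) = (-23/((48 + 10) - 94))*((-14 + 81 + 9/2)/11) = (-23/(58 - 94))*((1/11)*(143/2)) = -23/(-36)*(13/2) = -23*(-1/36)*(13/2) = (23/36)*(13/2) = 299/72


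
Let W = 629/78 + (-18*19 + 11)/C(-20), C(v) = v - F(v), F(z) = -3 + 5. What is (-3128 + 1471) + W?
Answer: -700939/429 ≈ -1633.9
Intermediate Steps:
F(z) = 2
C(v) = -2 + v (C(v) = v - 1*2 = v - 2 = -2 + v)
W = 9914/429 (W = 629/78 + (-18*19 + 11)/(-2 - 20) = 629*(1/78) + (-342 + 11)/(-22) = 629/78 - 331*(-1/22) = 629/78 + 331/22 = 9914/429 ≈ 23.110)
(-3128 + 1471) + W = (-3128 + 1471) + 9914/429 = -1657 + 9914/429 = -700939/429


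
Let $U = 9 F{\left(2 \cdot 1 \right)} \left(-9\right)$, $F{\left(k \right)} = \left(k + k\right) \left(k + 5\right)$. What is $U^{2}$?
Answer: $5143824$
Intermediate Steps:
$F{\left(k \right)} = 2 k \left(5 + k\right)$
$U = -2268$ ($U = 9 \cdot 2 \cdot 2 \cdot 1 \left(5 + 2 \cdot 1\right) \left(-9\right) = 9 \cdot 2 \cdot 2 \left(5 + 2\right) \left(-9\right) = 9 \cdot 2 \cdot 2 \cdot 7 \left(-9\right) = 9 \cdot 28 \left(-9\right) = 252 \left(-9\right) = -2268$)
$U^{2} = \left(-2268\right)^{2} = 5143824$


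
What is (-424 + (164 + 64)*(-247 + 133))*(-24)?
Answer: 633984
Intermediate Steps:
(-424 + (164 + 64)*(-247 + 133))*(-24) = (-424 + 228*(-114))*(-24) = (-424 - 25992)*(-24) = -26416*(-24) = 633984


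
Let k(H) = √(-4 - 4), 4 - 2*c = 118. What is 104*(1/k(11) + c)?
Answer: -5928 - 26*I*√2 ≈ -5928.0 - 36.77*I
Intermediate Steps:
c = -57 (c = 2 - ½*118 = 2 - 59 = -57)
k(H) = 2*I*√2 (k(H) = √(-8) = 2*I*√2)
104*(1/k(11) + c) = 104*(1/(2*I*√2) - 57) = 104*(-I*√2/4 - 57) = 104*(-57 - I*√2/4) = -5928 - 26*I*√2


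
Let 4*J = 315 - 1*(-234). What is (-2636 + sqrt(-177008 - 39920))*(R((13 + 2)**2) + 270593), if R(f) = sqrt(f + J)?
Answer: -2*(659 - I*sqrt(13558))*(541186 + 3*sqrt(161)) ≈ -7.1333e+8 + 1.2604e+8*I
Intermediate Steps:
J = 549/4 (J = (315 - 1*(-234))/4 = (315 + 234)/4 = (1/4)*549 = 549/4 ≈ 137.25)
R(f) = sqrt(549/4 + f) (R(f) = sqrt(f + 549/4) = sqrt(549/4 + f))
(-2636 + sqrt(-177008 - 39920))*(R((13 + 2)**2) + 270593) = (-2636 + sqrt(-177008 - 39920))*(sqrt(549 + 4*(13 + 2)**2)/2 + 270593) = (-2636 + sqrt(-216928))*(sqrt(549 + 4*15**2)/2 + 270593) = (-2636 + 4*I*sqrt(13558))*(sqrt(549 + 4*225)/2 + 270593) = (-2636 + 4*I*sqrt(13558))*(sqrt(549 + 900)/2 + 270593) = (-2636 + 4*I*sqrt(13558))*(sqrt(1449)/2 + 270593) = (-2636 + 4*I*sqrt(13558))*((3*sqrt(161))/2 + 270593) = (-2636 + 4*I*sqrt(13558))*(3*sqrt(161)/2 + 270593) = (-2636 + 4*I*sqrt(13558))*(270593 + 3*sqrt(161)/2)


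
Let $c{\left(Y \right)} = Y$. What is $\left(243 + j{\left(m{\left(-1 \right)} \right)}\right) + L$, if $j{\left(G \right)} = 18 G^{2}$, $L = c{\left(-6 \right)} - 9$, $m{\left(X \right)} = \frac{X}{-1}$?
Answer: $246$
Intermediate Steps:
$m{\left(X \right)} = - X$ ($m{\left(X \right)} = X \left(-1\right) = - X$)
$L = -15$ ($L = -6 - 9 = -15$)
$\left(243 + j{\left(m{\left(-1 \right)} \right)}\right) + L = \left(243 + 18 \left(\left(-1\right) \left(-1\right)\right)^{2}\right) - 15 = \left(243 + 18 \cdot 1^{2}\right) - 15 = \left(243 + 18 \cdot 1\right) - 15 = \left(243 + 18\right) - 15 = 261 - 15 = 246$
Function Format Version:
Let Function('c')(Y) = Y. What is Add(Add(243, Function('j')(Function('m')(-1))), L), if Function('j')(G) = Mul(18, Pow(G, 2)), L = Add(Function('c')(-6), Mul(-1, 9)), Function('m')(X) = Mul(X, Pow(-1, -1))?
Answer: 246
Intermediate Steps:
Function('m')(X) = Mul(-1, X) (Function('m')(X) = Mul(X, -1) = Mul(-1, X))
L = -15 (L = Add(-6, Mul(-1, 9)) = Add(-6, -9) = -15)
Add(Add(243, Function('j')(Function('m')(-1))), L) = Add(Add(243, Mul(18, Pow(Mul(-1, -1), 2))), -15) = Add(Add(243, Mul(18, Pow(1, 2))), -15) = Add(Add(243, Mul(18, 1)), -15) = Add(Add(243, 18), -15) = Add(261, -15) = 246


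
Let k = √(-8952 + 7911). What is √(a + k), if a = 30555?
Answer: √(30555 + I*√1041) ≈ 174.8 + 0.0923*I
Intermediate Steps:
k = I*√1041 (k = √(-1041) = I*√1041 ≈ 32.265*I)
√(a + k) = √(30555 + I*√1041)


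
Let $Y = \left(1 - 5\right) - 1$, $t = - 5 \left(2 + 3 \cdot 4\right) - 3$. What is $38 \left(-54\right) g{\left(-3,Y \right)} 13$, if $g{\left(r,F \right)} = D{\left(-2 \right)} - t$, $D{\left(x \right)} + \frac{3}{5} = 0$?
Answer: $- \frac{9656712}{5} \approx -1.9313 \cdot 10^{6}$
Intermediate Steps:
$t = -73$ ($t = - 5 \left(2 + 12\right) - 3 = \left(-5\right) 14 - 3 = -70 - 3 = -73$)
$Y = -5$ ($Y = -4 - 1 = -5$)
$D{\left(x \right)} = - \frac{3}{5}$ ($D{\left(x \right)} = - \frac{3}{5} + 0 = - \frac{3}{5}$)
$g{\left(r,F \right)} = \frac{362}{5}$ ($g{\left(r,F \right)} = - \frac{3}{5} - -73 = - \frac{3}{5} + 73 = \frac{362}{5}$)
$38 \left(-54\right) g{\left(-3,Y \right)} 13 = 38 \left(-54\right) \frac{362}{5} \cdot 13 = \left(-2052\right) \frac{4706}{5} = - \frac{9656712}{5}$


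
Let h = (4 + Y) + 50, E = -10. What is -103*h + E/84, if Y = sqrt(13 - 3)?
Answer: -233609/42 - 103*sqrt(10) ≈ -5887.8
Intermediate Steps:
Y = sqrt(10) ≈ 3.1623
h = 54 + sqrt(10) (h = (4 + sqrt(10)) + 50 = 54 + sqrt(10) ≈ 57.162)
-103*h + E/84 = -103*(54 + sqrt(10)) - 10/84 = (-5562 - 103*sqrt(10)) - 10*1/84 = (-5562 - 103*sqrt(10)) - 5/42 = -233609/42 - 103*sqrt(10)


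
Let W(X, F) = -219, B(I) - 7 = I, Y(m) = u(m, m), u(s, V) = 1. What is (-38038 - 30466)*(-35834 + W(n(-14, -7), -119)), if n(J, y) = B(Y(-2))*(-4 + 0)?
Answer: 2469774712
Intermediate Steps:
Y(m) = 1
B(I) = 7 + I
n(J, y) = -32 (n(J, y) = (7 + 1)*(-4 + 0) = 8*(-4) = -32)
(-38038 - 30466)*(-35834 + W(n(-14, -7), -119)) = (-38038 - 30466)*(-35834 - 219) = -68504*(-36053) = 2469774712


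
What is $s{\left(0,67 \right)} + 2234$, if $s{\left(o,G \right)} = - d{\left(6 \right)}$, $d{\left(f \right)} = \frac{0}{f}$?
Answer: $2234$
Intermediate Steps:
$d{\left(f \right)} = 0$
$s{\left(o,G \right)} = 0$ ($s{\left(o,G \right)} = \left(-1\right) 0 = 0$)
$s{\left(0,67 \right)} + 2234 = 0 + 2234 = 2234$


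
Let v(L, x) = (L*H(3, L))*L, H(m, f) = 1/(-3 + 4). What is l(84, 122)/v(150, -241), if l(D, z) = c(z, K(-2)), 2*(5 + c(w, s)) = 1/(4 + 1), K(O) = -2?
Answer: -49/225000 ≈ -0.00021778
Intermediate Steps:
H(m, f) = 1 (H(m, f) = 1/1 = 1)
c(w, s) = -49/10 (c(w, s) = -5 + 1/(2*(4 + 1)) = -5 + (½)/5 = -5 + (½)*(⅕) = -5 + ⅒ = -49/10)
l(D, z) = -49/10
v(L, x) = L² (v(L, x) = (L*1)*L = L*L = L²)
l(84, 122)/v(150, -241) = -49/(10*(150²)) = -49/10/22500 = -49/10*1/22500 = -49/225000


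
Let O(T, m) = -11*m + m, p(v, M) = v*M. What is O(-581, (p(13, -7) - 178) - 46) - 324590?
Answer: -321440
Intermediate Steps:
p(v, M) = M*v
O(T, m) = -10*m
O(-581, (p(13, -7) - 178) - 46) - 324590 = -10*((-7*13 - 178) - 46) - 324590 = -10*((-91 - 178) - 46) - 324590 = -10*(-269 - 46) - 324590 = -10*(-315) - 324590 = 3150 - 324590 = -321440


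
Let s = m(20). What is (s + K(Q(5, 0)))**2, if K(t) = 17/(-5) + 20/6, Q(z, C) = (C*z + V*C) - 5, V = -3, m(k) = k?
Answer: 89401/225 ≈ 397.34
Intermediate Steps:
s = 20
Q(z, C) = -5 - 3*C + C*z (Q(z, C) = (C*z - 3*C) - 5 = (-3*C + C*z) - 5 = -5 - 3*C + C*z)
K(t) = -1/15 (K(t) = 17*(-1/5) + 20*(1/6) = -17/5 + 10/3 = -1/15)
(s + K(Q(5, 0)))**2 = (20 - 1/15)**2 = (299/15)**2 = 89401/225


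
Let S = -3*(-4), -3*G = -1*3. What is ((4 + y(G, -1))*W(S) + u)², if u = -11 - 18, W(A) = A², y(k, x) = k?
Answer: 477481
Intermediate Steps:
G = 1 (G = -(-1)*3/3 = -⅓*(-3) = 1)
S = 12
u = -29
((4 + y(G, -1))*W(S) + u)² = ((4 + 1)*12² - 29)² = (5*144 - 29)² = (720 - 29)² = 691² = 477481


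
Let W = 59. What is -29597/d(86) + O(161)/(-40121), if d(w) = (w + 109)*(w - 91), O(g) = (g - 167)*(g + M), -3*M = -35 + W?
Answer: 1188356287/39117975 ≈ 30.379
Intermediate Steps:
M = -8 (M = -(-35 + 59)/3 = -⅓*24 = -8)
O(g) = (-167 + g)*(-8 + g) (O(g) = (g - 167)*(g - 8) = (-167 + g)*(-8 + g))
d(w) = (-91 + w)*(109 + w) (d(w) = (109 + w)*(-91 + w) = (-91 + w)*(109 + w))
-29597/d(86) + O(161)/(-40121) = -29597/(-9919 + 86² + 18*86) + (1336 + 161² - 175*161)/(-40121) = -29597/(-9919 + 7396 + 1548) + (1336 + 25921 - 28175)*(-1/40121) = -29597/(-975) - 918*(-1/40121) = -29597*(-1/975) + 918/40121 = 29597/975 + 918/40121 = 1188356287/39117975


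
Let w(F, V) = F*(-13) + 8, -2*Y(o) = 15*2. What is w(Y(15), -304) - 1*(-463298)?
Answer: 463501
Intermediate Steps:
Y(o) = -15 (Y(o) = -15*2/2 = -1/2*30 = -15)
w(F, V) = 8 - 13*F (w(F, V) = -13*F + 8 = 8 - 13*F)
w(Y(15), -304) - 1*(-463298) = (8 - 13*(-15)) - 1*(-463298) = (8 + 195) + 463298 = 203 + 463298 = 463501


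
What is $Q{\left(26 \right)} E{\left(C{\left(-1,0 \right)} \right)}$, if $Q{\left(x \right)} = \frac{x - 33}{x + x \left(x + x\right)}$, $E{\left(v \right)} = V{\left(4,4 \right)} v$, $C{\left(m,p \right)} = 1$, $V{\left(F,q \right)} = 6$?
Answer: $- \frac{21}{689} \approx -0.030479$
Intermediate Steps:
$E{\left(v \right)} = 6 v$
$Q{\left(x \right)} = \frac{-33 + x}{x + 2 x^{2}}$ ($Q{\left(x \right)} = \frac{-33 + x}{x + x 2 x} = \frac{-33 + x}{x + 2 x^{2}}$)
$Q{\left(26 \right)} E{\left(C{\left(-1,0 \right)} \right)} = \frac{-33 + 26}{26 \left(1 + 2 \cdot 26\right)} 6 \cdot 1 = \frac{1}{26} \frac{1}{1 + 52} \left(-7\right) 6 = \frac{1}{26} \cdot \frac{1}{53} \left(-7\right) 6 = \left(- \frac{7}{1378}\right) 6 = - \frac{21}{689}$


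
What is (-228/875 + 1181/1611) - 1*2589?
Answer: -3648853058/1409625 ≈ -2588.5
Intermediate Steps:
(-228/875 + 1181/1611) - 1*2589 = (-228*1/875 + 1181*(1/1611)) - 2589 = (-228/875 + 1181/1611) - 2589 = 666067/1409625 - 2589 = -3648853058/1409625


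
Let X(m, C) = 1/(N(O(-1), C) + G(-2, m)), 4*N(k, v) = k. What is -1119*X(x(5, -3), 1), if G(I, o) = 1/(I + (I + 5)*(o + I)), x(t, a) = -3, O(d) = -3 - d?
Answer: 38046/19 ≈ 2002.4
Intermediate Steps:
N(k, v) = k/4
G(I, o) = 1/(I + (5 + I)*(I + o))
X(m, C) = 1/(-½ + 1/(-8 + 3*m)) (X(m, C) = 1/((-3 - 1*(-1))/4 + 1/((-2)² + 5*m + 6*(-2) - 2*m)) = 1/((-3 + 1)/4 + 1/(4 + 5*m - 12 - 2*m)) = 1/((¼)*(-2) + 1/(-8 + 3*m)) = 1/(-½ + 1/(-8 + 3*m)))
-1119*X(x(5, -3), 1) = -2238*(8 - 3*(-3))/(-10 + 3*(-3)) = -2238*(8 + 9)/(-10 - 9) = -2238*17/(-19) = -2238*(-1)*17/19 = -1119*(-34/19) = 38046/19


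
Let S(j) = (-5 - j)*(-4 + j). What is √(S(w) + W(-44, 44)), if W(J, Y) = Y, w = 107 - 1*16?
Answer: 2*I*√2077 ≈ 91.148*I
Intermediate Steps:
w = 91 (w = 107 - 16 = 91)
√(S(w) + W(-44, 44)) = √((20 - 1*91 - 1*91²) + 44) = √((20 - 91 - 1*8281) + 44) = √((20 - 91 - 8281) + 44) = √(-8352 + 44) = √(-8308) = 2*I*√2077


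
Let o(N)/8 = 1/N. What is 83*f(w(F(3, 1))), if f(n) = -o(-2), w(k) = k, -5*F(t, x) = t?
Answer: 332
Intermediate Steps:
F(t, x) = -t/5
o(N) = 8/N
f(n) = 4 (f(n) = -8/(-2) = -8*(-1)/2 = -1*(-4) = 4)
83*f(w(F(3, 1))) = 83*4 = 332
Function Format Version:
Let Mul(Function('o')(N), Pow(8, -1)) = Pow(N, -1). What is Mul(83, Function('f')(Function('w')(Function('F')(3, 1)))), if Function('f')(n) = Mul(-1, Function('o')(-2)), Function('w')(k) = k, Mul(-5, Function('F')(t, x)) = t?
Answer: 332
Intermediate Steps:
Function('F')(t, x) = Mul(Rational(-1, 5), t)
Function('o')(N) = Mul(8, Pow(N, -1))
Function('f')(n) = 4 (Function('f')(n) = Mul(-1, Mul(8, Pow(-2, -1))) = Mul(-1, Mul(8, Rational(-1, 2))) = Mul(-1, -4) = 4)
Mul(83, Function('f')(Function('w')(Function('F')(3, 1)))) = Mul(83, 4) = 332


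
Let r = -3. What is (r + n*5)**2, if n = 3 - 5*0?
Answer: 144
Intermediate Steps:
n = 3 (n = 3 + 0 = 3)
(r + n*5)**2 = (-3 + 3*5)**2 = (-3 + 15)**2 = 12**2 = 144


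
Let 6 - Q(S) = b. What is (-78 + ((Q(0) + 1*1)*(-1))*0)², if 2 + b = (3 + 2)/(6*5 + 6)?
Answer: 6084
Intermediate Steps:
b = -67/36 (b = -2 + (3 + 2)/(6*5 + 6) = -2 + 5/(30 + 6) = -2 + 5/36 = -67/36 ≈ -1.8611)
Q(S) = 283/36 (Q(S) = 6 - 1*(-67/36) = 6 + 67/36 = 283/36)
(-78 + ((Q(0) + 1*1)*(-1))*0)² = (-78 + ((283/36 + 1*1)*(-1))*0)² = (-78 + ((283/36 + 1)*(-1))*0)² = (-78 + ((319/36)*(-1))*0)² = (-78 - 319/36*0)² = (-78 + 0)² = (-78)² = 6084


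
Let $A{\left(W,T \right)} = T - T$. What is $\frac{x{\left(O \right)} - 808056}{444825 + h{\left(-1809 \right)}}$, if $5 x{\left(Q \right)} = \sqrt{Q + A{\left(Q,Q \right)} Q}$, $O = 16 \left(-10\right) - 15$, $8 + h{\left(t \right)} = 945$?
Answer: $- \frac{404028}{222881} + \frac{i \sqrt{7}}{445762} \approx -1.8128 + 5.9353 \cdot 10^{-6} i$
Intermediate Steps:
$h{\left(t \right)} = 937$ ($h{\left(t \right)} = -8 + 945 = 937$)
$A{\left(W,T \right)} = 0$
$O = -175$ ($O = -160 - 15 = -175$)
$x{\left(Q \right)} = \frac{\sqrt{Q}}{5}$ ($x{\left(Q \right)} = \frac{\sqrt{Q + 0 Q}}{5} = \frac{\sqrt{Q + 0}}{5} = \frac{\sqrt{Q}}{5}$)
$\frac{x{\left(O \right)} - 808056}{444825 + h{\left(-1809 \right)}} = \frac{\frac{\sqrt{-175}}{5} - 808056}{444825 + 937} = \frac{\frac{5 i \sqrt{7}}{5} - 808056}{445762} = \left(i \sqrt{7} - 808056\right) \frac{1}{445762} = \left(-808056 + i \sqrt{7}\right) \frac{1}{445762} = - \frac{404028}{222881} + \frac{i \sqrt{7}}{445762}$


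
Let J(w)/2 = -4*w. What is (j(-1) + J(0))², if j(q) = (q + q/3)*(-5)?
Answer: 400/9 ≈ 44.444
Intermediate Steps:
J(w) = -8*w (J(w) = 2*(-4*w) = -8*w)
j(q) = -20*q/3 (j(q) = (q + q*(⅓))*(-5) = (q + q/3)*(-5) = (4*q/3)*(-5) = -20*q/3)
(j(-1) + J(0))² = (-20/3*(-1) - 8*0)² = (20/3 + 0)² = (20/3)² = 400/9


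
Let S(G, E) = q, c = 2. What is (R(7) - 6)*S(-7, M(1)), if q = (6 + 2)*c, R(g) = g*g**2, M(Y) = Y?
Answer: 5392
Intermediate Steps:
R(g) = g**3
q = 16 (q = (6 + 2)*2 = 8*2 = 16)
S(G, E) = 16
(R(7) - 6)*S(-7, M(1)) = (7**3 - 6)*16 = (343 - 6)*16 = 337*16 = 5392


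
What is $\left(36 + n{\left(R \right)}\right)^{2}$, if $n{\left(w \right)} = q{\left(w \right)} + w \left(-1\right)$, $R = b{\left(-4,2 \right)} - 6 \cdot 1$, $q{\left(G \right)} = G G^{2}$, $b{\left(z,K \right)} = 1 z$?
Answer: $910116$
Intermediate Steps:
$b{\left(z,K \right)} = z$
$q{\left(G \right)} = G^{3}$
$R = -10$ ($R = -4 - 6 \cdot 1 = -4 - 6 = -10$)
$n{\left(w \right)} = w^{3} - w$ ($n{\left(w \right)} = w^{3} + w \left(-1\right) = w^{3} - w$)
$\left(36 + n{\left(R \right)}\right)^{2} = \left(36 + \left(\left(-10\right)^{3} - -10\right)\right)^{2} = \left(36 + \left(-1000 + 10\right)\right)^{2} = \left(36 - 990\right)^{2} = \left(-954\right)^{2} = 910116$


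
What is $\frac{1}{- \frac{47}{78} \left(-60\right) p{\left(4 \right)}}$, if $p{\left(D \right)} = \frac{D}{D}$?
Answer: $\frac{13}{470} \approx 0.02766$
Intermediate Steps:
$p{\left(D \right)} = 1$
$\frac{1}{- \frac{47}{78} \left(-60\right) p{\left(4 \right)}} = \frac{1}{- \frac{47}{78} \left(-60\right) 1} = \frac{1}{\left(-47\right) \frac{1}{78} \left(-60\right) 1} = \frac{1}{\left(- \frac{47}{78}\right) \left(-60\right) 1} = \frac{1}{\frac{470}{13} \cdot 1} = \frac{1}{\frac{470}{13}} = \frac{13}{470}$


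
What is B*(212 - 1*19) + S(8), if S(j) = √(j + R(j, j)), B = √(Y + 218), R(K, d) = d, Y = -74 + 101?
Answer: 4 + 1351*√5 ≈ 3024.9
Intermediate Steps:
Y = 27
B = 7*√5 (B = √(27 + 218) = √245 = 7*√5 ≈ 15.652)
S(j) = √2*√j (S(j) = √(j + j) = √(2*j) = √2*√j)
B*(212 - 1*19) + S(8) = (7*√5)*(212 - 1*19) + √2*√8 = (7*√5)*(212 - 19) + √2*(2*√2) = (7*√5)*193 + 4 = 1351*√5 + 4 = 4 + 1351*√5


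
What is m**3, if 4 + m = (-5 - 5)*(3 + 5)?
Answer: -592704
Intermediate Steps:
m = -84 (m = -4 + (-5 - 5)*(3 + 5) = -4 - 10*8 = -4 - 80 = -84)
m**3 = (-84)**3 = -592704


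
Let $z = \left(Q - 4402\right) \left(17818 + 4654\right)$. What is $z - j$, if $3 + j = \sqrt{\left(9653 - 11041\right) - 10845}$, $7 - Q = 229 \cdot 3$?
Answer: $-114202701 - i \sqrt{12233} \approx -1.142 \cdot 10^{8} - 110.6 i$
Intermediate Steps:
$Q = -680$ ($Q = 7 - 229 \cdot 3 = 7 - 687 = -680$)
$j = -3 + i \sqrt{12233}$ ($j = -3 + \sqrt{\left(9653 - 11041\right) - 10845} = -3 + \sqrt{-1388 - 10845} = -3 + \sqrt{-12233} = -3 + i \sqrt{12233} \approx -3.0 + 110.6 i$)
$z = -114202704$ ($z = \left(-680 - 4402\right) \left(17818 + 4654\right) = \left(-5082\right) 22472 = -114202704$)
$z - j = -114202704 - \left(-3 + i \sqrt{12233}\right) = -114202704 + \left(3 - i \sqrt{12233}\right) = -114202701 - i \sqrt{12233}$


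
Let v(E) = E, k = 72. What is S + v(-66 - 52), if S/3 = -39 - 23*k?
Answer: -5203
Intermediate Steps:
S = -5085 (S = 3*(-39 - 23*72) = 3*(-39 - 1656) = 3*(-1695) = -5085)
S + v(-66 - 52) = -5085 + (-66 - 52) = -5085 - 118 = -5203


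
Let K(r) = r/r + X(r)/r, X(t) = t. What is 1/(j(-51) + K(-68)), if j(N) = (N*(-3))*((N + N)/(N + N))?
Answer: 1/155 ≈ 0.0064516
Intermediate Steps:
K(r) = 2 (K(r) = r/r + r/r = 1 + 1 = 2)
j(N) = -3*N (j(N) = (-3*N)*((2*N)/((2*N))) = (-3*N)*((2*N)*(1/(2*N))) = -3*N*1 = -3*N)
1/(j(-51) + K(-68)) = 1/(-3*(-51) + 2) = 1/(153 + 2) = 1/155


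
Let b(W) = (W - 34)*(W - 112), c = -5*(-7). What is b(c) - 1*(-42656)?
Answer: 42579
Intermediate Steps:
c = 35
b(W) = (-112 + W)*(-34 + W) (b(W) = (-34 + W)*(-112 + W) = (-112 + W)*(-34 + W))
b(c) - 1*(-42656) = (3808 + 35² - 146*35) - 1*(-42656) = (3808 + 1225 - 5110) + 42656 = -77 + 42656 = 42579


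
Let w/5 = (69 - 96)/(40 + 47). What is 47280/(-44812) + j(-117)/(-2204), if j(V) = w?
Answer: -754982985/716050948 ≈ -1.0544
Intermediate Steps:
w = -45/29 (w = 5*((69 - 96)/(40 + 47)) = 5*(-27/87) = 5*(-27*1/87) = 5*(-9/29) = -45/29 ≈ -1.5517)
j(V) = -45/29
47280/(-44812) + j(-117)/(-2204) = 47280/(-44812) - 45/29/(-2204) = 47280*(-1/44812) - 45/29*(-1/2204) = -11820/11203 + 45/63916 = -754982985/716050948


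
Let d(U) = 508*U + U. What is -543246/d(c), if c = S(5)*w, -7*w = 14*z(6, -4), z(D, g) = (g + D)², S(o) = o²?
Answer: 271623/50900 ≈ 5.3364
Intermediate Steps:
z(D, g) = (D + g)²
w = -8 (w = -2*(6 - 4)² = -2*2² = -2*4 = -⅐*56 = -8)
c = -200 (c = 5²*(-8) = 25*(-8) = -200)
d(U) = 509*U
-543246/d(c) = -543246/(509*(-200)) = -543246/(-101800) = -543246*(-1/101800) = 271623/50900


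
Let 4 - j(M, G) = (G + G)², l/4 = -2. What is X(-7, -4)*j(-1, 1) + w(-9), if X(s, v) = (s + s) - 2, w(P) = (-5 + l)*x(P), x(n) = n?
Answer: 117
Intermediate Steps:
l = -8 (l = 4*(-2) = -8)
w(P) = -13*P (w(P) = (-5 - 8)*P = -13*P)
j(M, G) = 4 - 4*G² (j(M, G) = 4 - (G + G)² = 4 - (2*G)² = 4 - 4*G²)
X(s, v) = -2 + 2*s (X(s, v) = 2*s - 2 = -2 + 2*s)
X(-7, -4)*j(-1, 1) + w(-9) = (-2 + 2*(-7))*(4 - 4*1²) - 13*(-9) = (-2 - 14)*(4 - 4*1) + 117 = -16*(4 - 4) + 117 = -16*0 + 117 = 0 + 117 = 117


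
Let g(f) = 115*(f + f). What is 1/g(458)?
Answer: 1/105340 ≈ 9.4931e-6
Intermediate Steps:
g(f) = 230*f (g(f) = 115*(2*f) = 230*f)
1/g(458) = 1/(230*458) = 1/105340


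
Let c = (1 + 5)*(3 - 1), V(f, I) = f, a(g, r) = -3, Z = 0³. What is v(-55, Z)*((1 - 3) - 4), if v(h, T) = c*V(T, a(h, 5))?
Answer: 0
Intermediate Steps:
Z = 0
c = 12 (c = 6*2 = 12)
v(h, T) = 12*T
v(-55, Z)*((1 - 3) - 4) = (12*0)*((1 - 3) - 4) = 0*(-2 - 4) = 0*(-6) = 0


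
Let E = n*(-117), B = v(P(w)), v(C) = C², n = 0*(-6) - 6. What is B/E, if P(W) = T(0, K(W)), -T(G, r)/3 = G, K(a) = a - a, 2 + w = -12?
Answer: 0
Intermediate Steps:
w = -14 (w = -2 - 12 = -14)
K(a) = 0
T(G, r) = -3*G
P(W) = 0 (P(W) = -3*0 = 0)
n = -6 (n = 0 - 6 = -6)
B = 0 (B = 0² = 0)
E = 702 (E = -6*(-117) = 702)
B/E = 0/702 = 0*(1/702) = 0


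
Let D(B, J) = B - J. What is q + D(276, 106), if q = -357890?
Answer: -357720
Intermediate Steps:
q + D(276, 106) = -357890 + (276 - 1*106) = -357890 + (276 - 106) = -357890 + 170 = -357720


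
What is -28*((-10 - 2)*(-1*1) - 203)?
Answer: 5348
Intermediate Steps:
-28*((-10 - 2)*(-1*1) - 203) = -28*(-12*(-1) - 203) = -28*(12 - 203) = -28*(-191) = 5348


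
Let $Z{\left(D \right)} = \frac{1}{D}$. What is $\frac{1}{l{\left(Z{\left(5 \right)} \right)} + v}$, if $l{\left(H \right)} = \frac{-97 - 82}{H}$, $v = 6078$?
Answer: $\frac{1}{5183} \approx 0.00019294$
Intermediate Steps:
$l{\left(H \right)} = - \frac{179}{H}$ ($l{\left(H \right)} = \frac{-97 - 82}{H} = - \frac{179}{H}$)
$\frac{1}{l{\left(Z{\left(5 \right)} \right)} + v} = \frac{1}{- \frac{179}{\frac{1}{5}} + 6078} = \frac{1}{- 179 \frac{1}{\frac{1}{5}} + 6078} = \frac{1}{\left(-179\right) 5 + 6078} = \frac{1}{-895 + 6078} = \frac{1}{5183}$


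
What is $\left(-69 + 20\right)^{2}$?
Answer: $2401$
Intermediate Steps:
$\left(-69 + 20\right)^{2} = \left(-49\right)^{2} = 2401$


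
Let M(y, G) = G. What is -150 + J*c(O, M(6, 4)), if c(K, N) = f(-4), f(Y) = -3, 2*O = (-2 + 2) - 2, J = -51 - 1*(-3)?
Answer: -6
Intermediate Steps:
J = -48 (J = -51 + 3 = -48)
O = -1 (O = ((-2 + 2) - 2)/2 = (0 - 2)/2 = (½)*(-2) = -1)
c(K, N) = -3
-150 + J*c(O, M(6, 4)) = -150 - 48*(-3) = -150 + 144 = -6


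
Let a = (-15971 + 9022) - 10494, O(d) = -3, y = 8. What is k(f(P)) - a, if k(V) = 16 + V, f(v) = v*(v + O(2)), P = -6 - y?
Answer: 17697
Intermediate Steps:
P = -14 (P = -6 - 1*8 = -6 - 8 = -14)
f(v) = v*(-3 + v) (f(v) = v*(v - 3) = v*(-3 + v))
a = -17443 (a = -6949 - 10494 = -17443)
k(f(P)) - a = (16 - 14*(-3 - 14)) - 1*(-17443) = (16 - 14*(-17)) + 17443 = (16 + 238) + 17443 = 254 + 17443 = 17697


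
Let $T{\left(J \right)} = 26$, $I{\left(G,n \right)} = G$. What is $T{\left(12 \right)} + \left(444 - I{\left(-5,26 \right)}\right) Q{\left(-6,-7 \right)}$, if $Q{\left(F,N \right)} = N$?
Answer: $-3117$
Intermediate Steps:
$T{\left(12 \right)} + \left(444 - I{\left(-5,26 \right)}\right) Q{\left(-6,-7 \right)} = 26 + \left(444 - -5\right) \left(-7\right) = 26 + \left(444 + 5\right) \left(-7\right) = 26 + 449 \left(-7\right) = 26 - 3143 = -3117$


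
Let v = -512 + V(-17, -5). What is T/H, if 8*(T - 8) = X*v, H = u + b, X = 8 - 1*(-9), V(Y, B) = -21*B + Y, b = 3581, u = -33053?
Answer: 893/29472 ≈ 0.030300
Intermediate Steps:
V(Y, B) = Y - 21*B
v = -424 (v = -512 + (-17 - 21*(-5)) = -512 + (-17 + 105) = -512 + 88 = -424)
X = 17 (X = 8 + 9 = 17)
H = -29472 (H = -33053 + 3581 = -29472)
T = -893 (T = 8 + (17*(-424))/8 = 8 + (⅛)*(-7208) = 8 - 901 = -893)
T/H = -893/(-29472) = -893*(-1/29472) = 893/29472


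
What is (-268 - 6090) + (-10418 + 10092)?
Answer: -6684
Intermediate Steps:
(-268 - 6090) + (-10418 + 10092) = -6358 - 326 = -6684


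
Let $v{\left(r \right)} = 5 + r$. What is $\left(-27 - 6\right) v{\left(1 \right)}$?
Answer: $-198$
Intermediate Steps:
$\left(-27 - 6\right) v{\left(1 \right)} = \left(-27 - 6\right) \left(5 + 1\right) = \left(-33\right) 6 = -198$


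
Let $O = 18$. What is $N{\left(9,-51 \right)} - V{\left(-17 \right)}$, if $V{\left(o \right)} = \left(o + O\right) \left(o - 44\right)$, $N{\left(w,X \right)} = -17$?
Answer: $44$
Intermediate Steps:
$V{\left(o \right)} = \left(-44 + o\right) \left(18 + o\right)$ ($V{\left(o \right)} = \left(o + 18\right) \left(o - 44\right) = \left(18 + o\right) \left(-44 + o\right) = \left(-44 + o\right) \left(18 + o\right)$)
$N{\left(9,-51 \right)} - V{\left(-17 \right)} = -17 - \left(-792 + \left(-17\right)^{2} - -442\right) = -17 - \left(-792 + 289 + 442\right) = -17 - -61 = -17 + 61 = 44$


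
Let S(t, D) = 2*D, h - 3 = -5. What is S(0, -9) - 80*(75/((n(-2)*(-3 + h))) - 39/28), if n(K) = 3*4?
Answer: 1354/7 ≈ 193.43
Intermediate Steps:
h = -2 (h = 3 - 5 = -2)
n(K) = 12
S(0, -9) - 80*(75/((n(-2)*(-3 + h))) - 39/28) = 2*(-9) - 80*(75/((12*(-3 - 2))) - 39/28) = -18 - 80*(75/((12*(-5))) - 39*1/28) = -18 - 80*(75/(-60) - 39/28) = -18 - 80*(75*(-1/60) - 39/28) = -18 - 80*(-5/4 - 39/28) = -18 - 80*(-37/14) = -18 + 1480/7 = 1354/7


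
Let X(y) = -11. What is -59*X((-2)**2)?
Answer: 649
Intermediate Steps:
-59*X((-2)**2) = -59*(-11) = 649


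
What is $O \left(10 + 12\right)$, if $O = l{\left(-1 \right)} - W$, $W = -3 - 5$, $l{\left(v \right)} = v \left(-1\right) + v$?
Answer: $176$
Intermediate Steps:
$l{\left(v \right)} = 0$ ($l{\left(v \right)} = - v + v = 0$)
$W = -8$ ($W = -3 - 5 = -8$)
$O = 8$ ($O = 0 - -8 = 0 + 8 = 8$)
$O \left(10 + 12\right) = 8 \left(10 + 12\right) = 8 \cdot 22 = 176$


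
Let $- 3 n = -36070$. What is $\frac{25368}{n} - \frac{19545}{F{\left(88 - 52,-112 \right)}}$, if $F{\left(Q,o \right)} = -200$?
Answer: $\frac{14404179}{144280} \approx 99.835$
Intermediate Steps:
$n = \frac{36070}{3}$ ($n = \left(- \frac{1}{3}\right) \left(-36070\right) = \frac{36070}{3} \approx 12023.0$)
$\frac{25368}{n} - \frac{19545}{F{\left(88 - 52,-112 \right)}} = \frac{25368}{\frac{36070}{3}} - \frac{19545}{-200} = 25368 \cdot \frac{3}{36070} - - \frac{3909}{40} = \frac{38052}{18035} + \frac{3909}{40} = \frac{14404179}{144280}$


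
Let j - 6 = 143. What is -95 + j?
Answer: 54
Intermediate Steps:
j = 149 (j = 6 + 143 = 149)
-95 + j = -95 + 149 = 54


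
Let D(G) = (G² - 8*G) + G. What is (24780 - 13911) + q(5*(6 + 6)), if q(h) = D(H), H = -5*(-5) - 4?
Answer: 11163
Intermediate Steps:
H = 21 (H = 25 - 4 = 21)
D(G) = G² - 7*G
q(h) = 294 (q(h) = 21*(-7 + 21) = 21*14 = 294)
(24780 - 13911) + q(5*(6 + 6)) = (24780 - 13911) + 294 = 10869 + 294 = 11163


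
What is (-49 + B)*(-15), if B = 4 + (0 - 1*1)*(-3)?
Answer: 630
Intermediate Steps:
B = 7 (B = 4 + (0 - 1)*(-3) = 4 - 1*(-3) = 4 + 3 = 7)
(-49 + B)*(-15) = (-49 + 7)*(-15) = -42*(-15) = 630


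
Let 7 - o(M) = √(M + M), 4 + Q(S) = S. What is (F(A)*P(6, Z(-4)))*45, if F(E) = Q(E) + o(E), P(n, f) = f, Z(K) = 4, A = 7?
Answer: 1800 - 180*√14 ≈ 1126.5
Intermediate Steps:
Q(S) = -4 + S
o(M) = 7 - √2*√M (o(M) = 7 - √(M + M) = 7 - √(2*M) = 7 - √2*√M)
F(E) = 3 + E - √2*√E (F(E) = (-4 + E) + (7 - √2*√E) = 3 + E - √2*√E)
(F(A)*P(6, Z(-4)))*45 = ((3 + 7 - √2*√7)*4)*45 = ((3 + 7 - √14)*4)*45 = ((10 - √14)*4)*45 = (40 - 4*√14)*45 = 1800 - 180*√14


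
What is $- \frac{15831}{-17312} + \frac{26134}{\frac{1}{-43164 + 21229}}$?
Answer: $- \frac{9924091692649}{17312} \approx -5.7325 \cdot 10^{8}$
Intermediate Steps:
$- \frac{15831}{-17312} + \frac{26134}{\frac{1}{-43164 + 21229}} = \left(-15831\right) \left(- \frac{1}{17312}\right) + \frac{26134}{\frac{1}{-21935}} = \frac{15831}{17312} + \frac{26134}{- \frac{1}{21935}} = \frac{15831}{17312} + 26134 \left(-21935\right) = \frac{15831}{17312} - 573249290 = - \frac{9924091692649}{17312}$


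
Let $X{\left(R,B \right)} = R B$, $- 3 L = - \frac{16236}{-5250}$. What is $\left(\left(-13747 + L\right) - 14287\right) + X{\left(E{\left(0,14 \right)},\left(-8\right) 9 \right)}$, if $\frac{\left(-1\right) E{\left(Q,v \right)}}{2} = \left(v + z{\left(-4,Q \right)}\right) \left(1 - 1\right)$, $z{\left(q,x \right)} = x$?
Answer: $- \frac{24530652}{875} \approx -28035.0$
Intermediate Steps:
$L = - \frac{902}{875}$ ($L = - \frac{\left(-16236\right) \frac{1}{-5250}}{3} = - \frac{\left(-16236\right) \left(- \frac{1}{5250}\right)}{3} = \left(- \frac{1}{3}\right) \frac{2706}{875} = - \frac{902}{875} \approx -1.0309$)
$E{\left(Q,v \right)} = 0$ ($E{\left(Q,v \right)} = - 2 \left(v + Q\right) \left(1 - 1\right) = - 2 \left(Q + v\right) 0 = \left(-2\right) 0 = 0$)
$X{\left(R,B \right)} = B R$
$\left(\left(-13747 + L\right) - 14287\right) + X{\left(E{\left(0,14 \right)},\left(-8\right) 9 \right)} = \left(\left(-13747 - \frac{902}{875}\right) - 14287\right) + \left(-8\right) 9 \cdot 0 = \left(- \frac{12029527}{875} - 14287\right) - 0 = - \frac{24530652}{875} + 0 = - \frac{24530652}{875}$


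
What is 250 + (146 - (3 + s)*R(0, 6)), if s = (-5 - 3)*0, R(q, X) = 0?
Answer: 396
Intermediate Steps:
s = 0 (s = -8*0 = 0)
250 + (146 - (3 + s)*R(0, 6)) = 250 + (146 - (3 + 0)*0) = 250 + (146 - 3*0) = 250 + (146 - 1*0) = 250 + (146 + 0) = 250 + 146 = 396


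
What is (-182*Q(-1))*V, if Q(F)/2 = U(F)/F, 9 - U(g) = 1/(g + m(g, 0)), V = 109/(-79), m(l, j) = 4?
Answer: -1031576/237 ≈ -4352.6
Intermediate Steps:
V = -109/79 (V = 109*(-1/79) = -109/79 ≈ -1.3797)
U(g) = 9 - 1/(4 + g) (U(g) = 9 - 1/(g + 4) = 9 - 1/(4 + g))
Q(F) = 2*(35 + 9*F)/(F*(4 + F)) (Q(F) = 2*(((35 + 9*F)/(4 + F))/F) = 2*((35 + 9*F)/(F*(4 + F))) = 2*(35 + 9*F)/(F*(4 + F)))
(-182*Q(-1))*V = -364*(35 + 9*(-1))/((-1)*(4 - 1))*(-109/79) = -364*(-1)*(35 - 9)/3*(-109/79) = -364*(-1)*26/3*(-109/79) = -182*(-52/3)*(-109/79) = (9464/3)*(-109/79) = -1031576/237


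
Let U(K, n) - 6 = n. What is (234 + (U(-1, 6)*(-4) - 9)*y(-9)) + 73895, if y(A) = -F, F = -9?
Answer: 73616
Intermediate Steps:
U(K, n) = 6 + n
y(A) = 9 (y(A) = -1*(-9) = 9)
(234 + (U(-1, 6)*(-4) - 9)*y(-9)) + 73895 = (234 + ((6 + 6)*(-4) - 9)*9) + 73895 = (234 + (12*(-4) - 9)*9) + 73895 = (234 + (-48 - 9)*9) + 73895 = (234 - 57*9) + 73895 = (234 - 513) + 73895 = -279 + 73895 = 73616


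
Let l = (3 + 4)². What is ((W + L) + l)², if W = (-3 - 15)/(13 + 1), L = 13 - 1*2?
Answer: 168921/49 ≈ 3447.4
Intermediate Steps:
L = 11 (L = 13 - 2 = 11)
l = 49 (l = 7² = 49)
W = -9/7 (W = -18/14 = -18*1/14 = -9/7 ≈ -1.2857)
((W + L) + l)² = ((-9/7 + 11) + 49)² = (68/7 + 49)² = (411/7)² = 168921/49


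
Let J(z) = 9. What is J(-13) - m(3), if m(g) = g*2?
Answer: 3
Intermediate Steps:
m(g) = 2*g
J(-13) - m(3) = 9 - 2*3 = 9 - 1*6 = 9 - 6 = 3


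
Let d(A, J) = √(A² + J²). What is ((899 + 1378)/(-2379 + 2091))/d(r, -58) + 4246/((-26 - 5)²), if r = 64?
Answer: 4246/961 - 253*√1865/119360 ≈ 4.3268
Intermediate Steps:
((899 + 1378)/(-2379 + 2091))/d(r, -58) + 4246/((-26 - 5)²) = ((899 + 1378)/(-2379 + 2091))/(√(64² + (-58)²)) + 4246/((-26 - 5)²) = (2277/(-288))/(√(4096 + 3364)) + 4246/((-31)²) = (2277*(-1/288))/(√7460) + 4246/961 = -253*√1865/3730/32 + 4246*(1/961) = -253*√1865/119360 + 4246/961 = 4246/961 - 253*√1865/119360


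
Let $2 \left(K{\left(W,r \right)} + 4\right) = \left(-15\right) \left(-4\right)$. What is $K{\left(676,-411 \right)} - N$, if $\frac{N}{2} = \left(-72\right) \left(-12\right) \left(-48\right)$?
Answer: $82970$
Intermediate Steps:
$K{\left(W,r \right)} = 26$ ($K{\left(W,r \right)} = -4 + \frac{\left(-15\right) \left(-4\right)}{2} = -4 + \frac{1}{2} \cdot 60 = -4 + 30 = 26$)
$N = -82944$ ($N = 2 \left(-72\right) \left(-12\right) \left(-48\right) = 2 \cdot 864 \left(-48\right) = 2 \left(-41472\right) = -82944$)
$K{\left(676,-411 \right)} - N = 26 - -82944 = 26 + 82944 = 82970$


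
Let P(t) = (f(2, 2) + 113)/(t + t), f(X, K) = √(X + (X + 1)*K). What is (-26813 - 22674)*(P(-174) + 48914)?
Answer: -842365685033/348 + 49487*√2/174 ≈ -2.4206e+9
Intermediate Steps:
f(X, K) = √(X + K*(1 + X)) (f(X, K) = √(X + (1 + X)*K) = √(X + K*(1 + X)))
P(t) = (113 + 2*√2)/(2*t) (P(t) = (√(2 + 2 + 2*2) + 113)/(t + t) = (√(2 + 2 + 4) + 113)/((2*t)) = (√8 + 113)*(1/(2*t)) = (2*√2 + 113)*(1/(2*t)) = (113 + 2*√2)*(1/(2*t)) = (113 + 2*√2)/(2*t))
(-26813 - 22674)*(P(-174) + 48914) = (-26813 - 22674)*((113/2 + √2)/(-174) + 48914) = -49487*(-(113/2 + √2)/174 + 48914) = -49487*((-113/348 - √2/174) + 48914) = -49487*(17021959/348 - √2/174) = -842365685033/348 + 49487*√2/174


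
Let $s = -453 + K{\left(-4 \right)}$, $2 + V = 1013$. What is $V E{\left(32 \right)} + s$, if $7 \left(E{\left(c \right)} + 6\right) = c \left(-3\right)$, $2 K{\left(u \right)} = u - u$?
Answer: $- \frac{142689}{7} \approx -20384.0$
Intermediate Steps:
$K{\left(u \right)} = 0$ ($K{\left(u \right)} = \frac{u - u}{2} = \frac{1}{2} \cdot 0 = 0$)
$V = 1011$ ($V = -2 + 1013 = 1011$)
$E{\left(c \right)} = -6 - \frac{3 c}{7}$ ($E{\left(c \right)} = -6 + \frac{c \left(-3\right)}{7} = -6 + \frac{\left(-3\right) c}{7} = -6 - \frac{3 c}{7}$)
$s = -453$ ($s = -453 + 0 = -453$)
$V E{\left(32 \right)} + s = 1011 \left(-6 - \frac{96}{7}\right) - 453 = 1011 \left(- \frac{138}{7}\right) - 453 = - \frac{139518}{7} - 453 = - \frac{142689}{7}$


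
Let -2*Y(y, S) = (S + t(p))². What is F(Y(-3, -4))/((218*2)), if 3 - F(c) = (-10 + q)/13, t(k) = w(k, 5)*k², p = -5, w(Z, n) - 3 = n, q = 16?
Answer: 33/5668 ≈ 0.0058222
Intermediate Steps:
w(Z, n) = 3 + n
t(k) = 8*k² (t(k) = (3 + 5)*k² = 8*k²)
Y(y, S) = -(200 + S)²/2 (Y(y, S) = -(S + 8*(-5)²)²/2 = -(S + 8*25)²/2 = -(S + 200)²/2 = -(200 + S)²/2)
F(c) = 33/13 (F(c) = 3 - (-10 + 16)/13 = 3 - 6/13 = 33/13)
F(Y(-3, -4))/((218*2)) = 33/(13*((218*2))) = (33/13)/436 = (33/13)*(1/436) = 33/5668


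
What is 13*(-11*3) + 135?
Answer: -294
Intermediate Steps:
13*(-11*3) + 135 = 13*(-33) + 135 = -429 + 135 = -294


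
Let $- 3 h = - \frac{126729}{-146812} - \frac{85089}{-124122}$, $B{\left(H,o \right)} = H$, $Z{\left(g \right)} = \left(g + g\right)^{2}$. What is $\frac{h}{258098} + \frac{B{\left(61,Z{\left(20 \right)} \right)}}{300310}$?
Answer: $\frac{71017772044592993}{353105727260444971080} \approx 0.00020112$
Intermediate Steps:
$Z{\left(g \right)} = 4 g^{2}$ ($Z{\left(g \right)} = \left(2 g\right)^{2} = 4 g^{2}$)
$h = - \frac{4703657201}{9111299532}$ ($h = - \frac{- \frac{126729}{-146812} - \frac{85089}{-124122}}{3} = - \frac{\left(-126729\right) \left(- \frac{1}{146812}\right) - - \frac{28363}{41374}}{3} = - \frac{\frac{126729}{146812} + \frac{28363}{41374}}{3} = \left(- \frac{1}{3}\right) \frac{4703657201}{3037099844} = - \frac{4703657201}{9111299532} \approx -0.51624$)
$\frac{h}{258098} + \frac{B{\left(61,Z{\left(20 \right)} \right)}}{300310} = - \frac{4703657201}{9111299532 \cdot 258098} + \frac{61}{300310} = \left(- \frac{4703657201}{9111299532}\right) \frac{1}{258098} + 61 \cdot \frac{1}{300310} = - \frac{4703657201}{2351608186610136} + \frac{61}{300310} = \frac{71017772044592993}{353105727260444971080}$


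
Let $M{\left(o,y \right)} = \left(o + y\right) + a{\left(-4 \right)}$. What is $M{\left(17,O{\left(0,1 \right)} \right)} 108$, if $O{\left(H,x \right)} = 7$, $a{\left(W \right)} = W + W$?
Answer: $1728$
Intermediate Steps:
$a{\left(W \right)} = 2 W$
$M{\left(o,y \right)} = -8 + o + y$ ($M{\left(o,y \right)} = \left(o + y\right) + 2 \left(-4\right) = \left(o + y\right) - 8 = -8 + o + y$)
$M{\left(17,O{\left(0,1 \right)} \right)} 108 = \left(-8 + 17 + 7\right) 108 = 16 \cdot 108 = 1728$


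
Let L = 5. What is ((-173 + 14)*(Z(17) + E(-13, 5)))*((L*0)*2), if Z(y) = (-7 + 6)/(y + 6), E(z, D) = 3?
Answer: 0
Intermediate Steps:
Z(y) = -1/(6 + y)
((-173 + 14)*(Z(17) + E(-13, 5)))*((L*0)*2) = ((-173 + 14)*(-1/(6 + 17) + 3))*((5*0)*2) = (-159*(-1/23 + 3))*(0*2) = -159*(-1*1/23 + 3)*0 = -159*(-1/23 + 3)*0 = -159*68/23*0 = -10812/23*0 = 0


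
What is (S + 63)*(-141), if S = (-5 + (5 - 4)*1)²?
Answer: -11139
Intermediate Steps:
S = 16 (S = (-5 + 1*1)² = (-5 + 1)² = (-4)² = 16)
(S + 63)*(-141) = (16 + 63)*(-141) = 79*(-141) = -11139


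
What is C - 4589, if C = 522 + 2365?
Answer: -1702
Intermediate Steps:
C = 2887
C - 4589 = 2887 - 4589 = -1702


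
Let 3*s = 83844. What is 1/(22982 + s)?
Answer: 1/50930 ≈ 1.9635e-5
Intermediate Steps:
s = 27948 (s = (⅓)*83844 = 27948)
1/(22982 + s) = 1/(22982 + 27948) = 1/50930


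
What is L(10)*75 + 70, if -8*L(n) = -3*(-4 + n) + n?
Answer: 145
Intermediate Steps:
L(n) = -3/2 + n/4 (L(n) = -(-3*(-4 + n) + n)/8 = -((12 - 3*n) + n)/8 = -(12 - 2*n)/8 = -3/2 + n/4)
L(10)*75 + 70 = (-3/2 + (¼)*10)*75 + 70 = (-3/2 + 5/2)*75 + 70 = 1*75 + 70 = 75 + 70 = 145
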